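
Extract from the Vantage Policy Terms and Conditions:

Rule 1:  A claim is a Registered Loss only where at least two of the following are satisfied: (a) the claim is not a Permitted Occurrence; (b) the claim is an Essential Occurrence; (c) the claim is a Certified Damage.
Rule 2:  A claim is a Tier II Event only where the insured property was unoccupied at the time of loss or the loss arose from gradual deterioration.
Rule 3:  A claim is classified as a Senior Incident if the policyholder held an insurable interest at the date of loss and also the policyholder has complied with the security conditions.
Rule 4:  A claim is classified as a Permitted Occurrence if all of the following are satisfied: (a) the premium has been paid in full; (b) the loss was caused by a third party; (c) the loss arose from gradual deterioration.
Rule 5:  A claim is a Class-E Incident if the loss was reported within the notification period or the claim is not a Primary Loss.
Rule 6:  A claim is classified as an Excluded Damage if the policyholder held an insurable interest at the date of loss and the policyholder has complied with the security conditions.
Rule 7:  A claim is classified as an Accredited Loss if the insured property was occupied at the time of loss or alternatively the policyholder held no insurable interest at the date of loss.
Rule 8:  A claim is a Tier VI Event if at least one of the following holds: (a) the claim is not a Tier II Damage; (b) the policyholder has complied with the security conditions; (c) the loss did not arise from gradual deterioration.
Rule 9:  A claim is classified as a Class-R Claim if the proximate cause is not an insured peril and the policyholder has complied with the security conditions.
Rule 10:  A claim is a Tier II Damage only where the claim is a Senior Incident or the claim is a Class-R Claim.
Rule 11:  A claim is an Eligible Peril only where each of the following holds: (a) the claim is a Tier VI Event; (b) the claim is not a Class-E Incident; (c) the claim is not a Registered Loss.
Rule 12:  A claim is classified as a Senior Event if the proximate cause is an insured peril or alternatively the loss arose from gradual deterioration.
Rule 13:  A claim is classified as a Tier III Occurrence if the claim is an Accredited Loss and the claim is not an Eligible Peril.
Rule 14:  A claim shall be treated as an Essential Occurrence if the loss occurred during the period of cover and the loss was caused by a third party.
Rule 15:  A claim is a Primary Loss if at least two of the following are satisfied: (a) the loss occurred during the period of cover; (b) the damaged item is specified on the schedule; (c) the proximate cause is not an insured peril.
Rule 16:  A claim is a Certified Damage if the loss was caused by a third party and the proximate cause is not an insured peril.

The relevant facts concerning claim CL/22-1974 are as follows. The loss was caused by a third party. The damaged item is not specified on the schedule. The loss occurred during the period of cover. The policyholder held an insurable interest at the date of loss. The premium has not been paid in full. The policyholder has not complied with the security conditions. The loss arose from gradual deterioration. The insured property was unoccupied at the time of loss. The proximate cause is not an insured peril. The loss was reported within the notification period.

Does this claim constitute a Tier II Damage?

No

Under rule 3: the policyholder held an insurable interest at the date of loss? yes; and the policyholder has complied with the security conditions? no. So the claim is not a Senior Incident.
Under rule 9: the proximate cause is not an insured peril? yes; and the policyholder has complied with the security conditions? no. So the claim is not a Class-R Claim.
Under rule 10: Senior Incident (rule 3)? no; or Class-R Claim (rule 9)? no. So the claim is not a Tier II Damage.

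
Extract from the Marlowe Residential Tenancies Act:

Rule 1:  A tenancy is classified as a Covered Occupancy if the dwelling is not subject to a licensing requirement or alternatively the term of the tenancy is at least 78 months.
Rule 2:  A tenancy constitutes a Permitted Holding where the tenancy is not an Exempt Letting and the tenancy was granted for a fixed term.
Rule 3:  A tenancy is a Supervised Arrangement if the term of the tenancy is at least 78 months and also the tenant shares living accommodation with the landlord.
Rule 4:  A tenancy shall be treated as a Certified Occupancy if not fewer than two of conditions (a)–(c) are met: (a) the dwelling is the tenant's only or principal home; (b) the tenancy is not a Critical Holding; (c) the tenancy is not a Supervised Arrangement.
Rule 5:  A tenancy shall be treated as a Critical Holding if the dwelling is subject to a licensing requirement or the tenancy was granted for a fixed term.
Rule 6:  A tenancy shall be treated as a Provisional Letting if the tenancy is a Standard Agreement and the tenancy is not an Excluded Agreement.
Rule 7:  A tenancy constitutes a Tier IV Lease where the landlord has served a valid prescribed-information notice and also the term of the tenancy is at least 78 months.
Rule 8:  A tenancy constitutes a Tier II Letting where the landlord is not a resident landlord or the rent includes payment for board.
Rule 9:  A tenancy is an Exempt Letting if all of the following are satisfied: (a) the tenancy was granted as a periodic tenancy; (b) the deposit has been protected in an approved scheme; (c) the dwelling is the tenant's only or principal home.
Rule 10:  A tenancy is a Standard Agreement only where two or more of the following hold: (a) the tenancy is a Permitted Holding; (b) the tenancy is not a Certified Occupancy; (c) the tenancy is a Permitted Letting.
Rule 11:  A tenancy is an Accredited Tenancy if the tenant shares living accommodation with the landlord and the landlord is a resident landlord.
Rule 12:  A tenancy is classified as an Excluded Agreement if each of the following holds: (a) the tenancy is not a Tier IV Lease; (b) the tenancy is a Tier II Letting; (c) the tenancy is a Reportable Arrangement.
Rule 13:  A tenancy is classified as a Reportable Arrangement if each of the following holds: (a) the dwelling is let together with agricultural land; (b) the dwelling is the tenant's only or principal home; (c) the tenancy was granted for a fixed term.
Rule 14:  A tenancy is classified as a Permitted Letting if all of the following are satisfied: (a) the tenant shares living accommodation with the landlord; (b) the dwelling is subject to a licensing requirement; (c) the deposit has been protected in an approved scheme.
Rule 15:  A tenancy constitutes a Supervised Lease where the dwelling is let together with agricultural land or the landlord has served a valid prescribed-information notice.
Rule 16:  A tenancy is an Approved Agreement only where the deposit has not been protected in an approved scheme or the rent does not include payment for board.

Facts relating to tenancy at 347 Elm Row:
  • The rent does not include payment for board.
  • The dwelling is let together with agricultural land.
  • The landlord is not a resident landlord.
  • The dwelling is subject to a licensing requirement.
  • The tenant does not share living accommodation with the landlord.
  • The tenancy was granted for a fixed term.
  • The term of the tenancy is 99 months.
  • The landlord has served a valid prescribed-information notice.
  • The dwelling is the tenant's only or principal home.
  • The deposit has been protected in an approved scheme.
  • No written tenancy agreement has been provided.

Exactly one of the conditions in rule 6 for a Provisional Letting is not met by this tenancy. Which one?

Standard Agreement

rule 9 — Exempt Letting: [the tenancy was granted as a periodic tenancy? no] AND [the deposit has been protected in an approved scheme? yes] AND [the dwelling is the tenant's only or principal home? yes] → not satisfied.
rule 2 — Permitted Holding: [not an Exempt Letting (rule 9)? yes] AND [the tenancy was granted for a fixed term? yes] → satisfied.
rule 5 — Critical Holding: [the dwelling is subject to a licensing requirement? yes] OR [the tenancy was granted for a fixed term? yes] → satisfied.
rule 3 — Supervised Arrangement: [term of the tenancy: 99 months ≥ 78 months? yes] AND [the tenant shares living accommodation with the landlord? no] → not satisfied.
rule 4 — Certified Occupancy: the dwelling is the tenant's only or principal home? yes; not a Critical Holding (rule 5)? no; not a Supervised Arrangement (rule 3)? yes — 2 of 3 hold (need ≥2) → satisfied.
rule 14 — Permitted Letting: [the tenant shares living accommodation with the landlord? no] AND [the dwelling is subject to a licensing requirement? yes] AND [the deposit has been protected in an approved scheme? yes] → not satisfied.
rule 10 — Standard Agreement: Permitted Holding (rule 2)? yes; not a Certified Occupancy (rule 4)? no; Permitted Letting (rule 14)? no — 1 of 3 hold (need ≥2) → not satisfied.
rule 7 — Tier IV Lease: [the landlord has served a valid prescribed-information notice? yes] AND [term of the tenancy: 99 months ≥ 78 months? yes] → satisfied.
rule 8 — Tier II Letting: [the landlord is not a resident landlord? yes] OR [the rent includes payment for board? no] → satisfied.
rule 13 — Reportable Arrangement: [the dwelling is let together with agricultural land? yes] AND [the dwelling is the tenant's only or principal home? yes] AND [the tenancy was granted for a fixed term? yes] → satisfied.
rule 12 — Excluded Agreement: [not a Tier IV Lease (rule 7)? no] AND [Tier II Letting (rule 8)? yes] AND [Reportable Arrangement (rule 13)? yes] → not satisfied.
rule 6 — Provisional Letting: [Standard Agreement (rule 10)? no] AND [not an Excluded Agreement (rule 12)? yes] → not satisfied.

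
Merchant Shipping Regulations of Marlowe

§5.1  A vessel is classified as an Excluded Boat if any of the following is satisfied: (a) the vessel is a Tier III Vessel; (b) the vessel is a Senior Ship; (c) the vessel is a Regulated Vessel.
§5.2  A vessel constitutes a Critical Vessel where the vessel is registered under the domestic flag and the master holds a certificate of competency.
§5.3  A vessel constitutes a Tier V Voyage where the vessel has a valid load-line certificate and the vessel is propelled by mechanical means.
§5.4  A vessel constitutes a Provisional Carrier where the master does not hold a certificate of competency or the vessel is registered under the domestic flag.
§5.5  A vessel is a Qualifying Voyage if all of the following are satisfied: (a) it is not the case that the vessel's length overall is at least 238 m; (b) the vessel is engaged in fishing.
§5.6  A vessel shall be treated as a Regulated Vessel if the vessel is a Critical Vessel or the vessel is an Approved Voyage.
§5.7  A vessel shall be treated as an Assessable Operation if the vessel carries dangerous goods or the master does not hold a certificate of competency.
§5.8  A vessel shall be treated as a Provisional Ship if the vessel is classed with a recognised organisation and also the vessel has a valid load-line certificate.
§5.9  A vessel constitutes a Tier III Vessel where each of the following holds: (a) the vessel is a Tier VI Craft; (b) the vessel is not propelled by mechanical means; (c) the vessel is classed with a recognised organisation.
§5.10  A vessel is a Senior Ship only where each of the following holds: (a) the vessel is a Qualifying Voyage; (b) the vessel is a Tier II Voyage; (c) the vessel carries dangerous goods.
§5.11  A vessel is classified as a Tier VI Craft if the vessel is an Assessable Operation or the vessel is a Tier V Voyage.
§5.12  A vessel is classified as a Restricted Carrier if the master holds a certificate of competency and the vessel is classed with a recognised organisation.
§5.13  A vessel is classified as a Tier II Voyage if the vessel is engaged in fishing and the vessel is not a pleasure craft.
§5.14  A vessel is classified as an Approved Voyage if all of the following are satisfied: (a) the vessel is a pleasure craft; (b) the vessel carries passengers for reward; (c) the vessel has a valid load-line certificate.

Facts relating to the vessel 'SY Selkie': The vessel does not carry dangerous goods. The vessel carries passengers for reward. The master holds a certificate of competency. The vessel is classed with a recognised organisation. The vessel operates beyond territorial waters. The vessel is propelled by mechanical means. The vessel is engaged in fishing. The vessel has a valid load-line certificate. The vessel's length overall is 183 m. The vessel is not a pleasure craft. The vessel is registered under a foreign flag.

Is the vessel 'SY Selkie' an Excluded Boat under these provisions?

§5.7 — Assessable Operation: [the vessel carries dangerous goods? no] OR [the master does not hold a certificate of competency? no] → not satisfied.
§5.3 — Tier V Voyage: [the vessel has a valid load-line certificate? yes] AND [the vessel is propelled by mechanical means? yes] → satisfied.
§5.11 — Tier VI Craft: [Assessable Operation (§5.7)? no] OR [Tier V Voyage (§5.3)? yes] → satisfied.
§5.9 — Tier III Vessel: [Tier VI Craft (§5.11)? yes] AND [the vessel is not propelled by mechanical means? no] AND [the vessel is classed with a recognised organisation? yes] → not satisfied.
§5.5 — Qualifying Voyage: [vessel's length overall: 183 m ≥ 238 m? no, so negated condition yes] AND [the vessel is engaged in fishing? yes] → satisfied.
§5.13 — Tier II Voyage: [the vessel is engaged in fishing? yes] AND [the vessel is not a pleasure craft? yes] → satisfied.
§5.10 — Senior Ship: [Qualifying Voyage (§5.5)? yes] AND [Tier II Voyage (§5.13)? yes] AND [the vessel carries dangerous goods? no] → not satisfied.
§5.2 — Critical Vessel: [the vessel is registered under the domestic flag? no] AND [the master holds a certificate of competency? yes] → not satisfied.
§5.14 — Approved Voyage: [the vessel is a pleasure craft? no] AND [the vessel carries passengers for reward? yes] AND [the vessel has a valid load-line certificate? yes] → not satisfied.
§5.6 — Regulated Vessel: [Critical Vessel (§5.2)? no] OR [Approved Voyage (§5.14)? no] → not satisfied.
§5.1 — Excluded Boat: [Tier III Vessel (§5.9)? no] OR [Senior Ship (§5.10)? no] OR [Regulated Vessel (§5.6)? no] → not satisfied.

No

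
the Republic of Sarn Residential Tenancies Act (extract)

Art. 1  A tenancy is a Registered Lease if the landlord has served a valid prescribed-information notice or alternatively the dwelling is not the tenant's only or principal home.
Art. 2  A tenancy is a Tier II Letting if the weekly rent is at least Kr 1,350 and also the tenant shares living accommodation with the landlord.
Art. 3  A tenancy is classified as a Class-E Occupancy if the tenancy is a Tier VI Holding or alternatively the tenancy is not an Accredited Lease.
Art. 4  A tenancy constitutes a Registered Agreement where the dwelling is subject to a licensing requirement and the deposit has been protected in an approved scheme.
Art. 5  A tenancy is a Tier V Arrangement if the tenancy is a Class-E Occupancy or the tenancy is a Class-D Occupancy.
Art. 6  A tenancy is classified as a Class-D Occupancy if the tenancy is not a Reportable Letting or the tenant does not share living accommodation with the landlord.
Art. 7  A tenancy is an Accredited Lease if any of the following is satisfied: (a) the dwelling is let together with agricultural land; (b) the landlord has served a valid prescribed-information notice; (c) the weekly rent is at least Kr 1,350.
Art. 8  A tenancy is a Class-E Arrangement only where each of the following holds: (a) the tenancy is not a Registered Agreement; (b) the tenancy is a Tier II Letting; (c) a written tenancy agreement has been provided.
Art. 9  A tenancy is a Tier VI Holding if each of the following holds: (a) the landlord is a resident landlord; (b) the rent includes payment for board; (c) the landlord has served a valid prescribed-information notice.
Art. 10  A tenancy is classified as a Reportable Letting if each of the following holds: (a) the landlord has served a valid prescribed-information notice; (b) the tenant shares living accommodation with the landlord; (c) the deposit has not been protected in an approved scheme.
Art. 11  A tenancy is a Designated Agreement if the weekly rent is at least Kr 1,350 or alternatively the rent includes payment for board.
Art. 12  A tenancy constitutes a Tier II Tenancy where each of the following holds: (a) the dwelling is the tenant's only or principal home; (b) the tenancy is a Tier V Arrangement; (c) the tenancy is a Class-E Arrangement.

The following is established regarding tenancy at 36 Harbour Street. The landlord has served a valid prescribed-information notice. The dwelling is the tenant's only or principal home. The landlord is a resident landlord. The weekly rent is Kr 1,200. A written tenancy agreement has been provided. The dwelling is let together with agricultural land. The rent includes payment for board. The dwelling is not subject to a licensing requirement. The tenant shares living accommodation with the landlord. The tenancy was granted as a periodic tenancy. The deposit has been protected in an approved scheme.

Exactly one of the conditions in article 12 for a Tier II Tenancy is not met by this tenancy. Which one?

Class-E Arrangement

Under article 9: the landlord is a resident landlord? yes; and the rent includes payment for board? yes; and the landlord has served a valid prescribed-information notice? yes. So the tenancy is a Tier VI Holding.
Under article 7: the dwelling is let together with agricultural land? yes; or the landlord has served a valid prescribed-information notice? yes; or weekly rent: Kr 1,200 ≥ Kr 1,350? no. So the tenancy is an Accredited Lease.
Under article 3: Tier VI Holding (article 9)? yes; or not an Accredited Lease (article 7)? no. So the tenancy is a Class-E Occupancy.
Under article 10: the landlord has served a valid prescribed-information notice? yes; and the tenant shares living accommodation with the landlord? yes; and the deposit has not been protected in an approved scheme? no. So the tenancy is not a Reportable Letting.
Under article 6: not a Reportable Letting (article 10)? yes; or the tenant does not share living accommodation with the landlord? no. So the tenancy is a Class-D Occupancy.
Under article 5: Class-E Occupancy (article 3)? yes; or Class-D Occupancy (article 6)? yes. So the tenancy is a Tier V Arrangement.
Under article 4: the dwelling is subject to a licensing requirement? no; and the deposit has been protected in an approved scheme? yes. So the tenancy is not a Registered Agreement.
Under article 2: weekly rent: Kr 1,200 ≥ Kr 1,350? no; and the tenant shares living accommodation with the landlord? yes. So the tenancy is not a Tier II Letting.
Under article 8: not a Registered Agreement (article 4)? yes; and Tier II Letting (article 2)? no; and a written tenancy agreement has been provided? yes. So the tenancy is not a Class-E Arrangement.
Under article 12: the dwelling is the tenant's only or principal home? yes; and Tier V Arrangement (article 5)? yes; and Class-E Arrangement (article 8)? no. So the tenancy is not a Tier II Tenancy.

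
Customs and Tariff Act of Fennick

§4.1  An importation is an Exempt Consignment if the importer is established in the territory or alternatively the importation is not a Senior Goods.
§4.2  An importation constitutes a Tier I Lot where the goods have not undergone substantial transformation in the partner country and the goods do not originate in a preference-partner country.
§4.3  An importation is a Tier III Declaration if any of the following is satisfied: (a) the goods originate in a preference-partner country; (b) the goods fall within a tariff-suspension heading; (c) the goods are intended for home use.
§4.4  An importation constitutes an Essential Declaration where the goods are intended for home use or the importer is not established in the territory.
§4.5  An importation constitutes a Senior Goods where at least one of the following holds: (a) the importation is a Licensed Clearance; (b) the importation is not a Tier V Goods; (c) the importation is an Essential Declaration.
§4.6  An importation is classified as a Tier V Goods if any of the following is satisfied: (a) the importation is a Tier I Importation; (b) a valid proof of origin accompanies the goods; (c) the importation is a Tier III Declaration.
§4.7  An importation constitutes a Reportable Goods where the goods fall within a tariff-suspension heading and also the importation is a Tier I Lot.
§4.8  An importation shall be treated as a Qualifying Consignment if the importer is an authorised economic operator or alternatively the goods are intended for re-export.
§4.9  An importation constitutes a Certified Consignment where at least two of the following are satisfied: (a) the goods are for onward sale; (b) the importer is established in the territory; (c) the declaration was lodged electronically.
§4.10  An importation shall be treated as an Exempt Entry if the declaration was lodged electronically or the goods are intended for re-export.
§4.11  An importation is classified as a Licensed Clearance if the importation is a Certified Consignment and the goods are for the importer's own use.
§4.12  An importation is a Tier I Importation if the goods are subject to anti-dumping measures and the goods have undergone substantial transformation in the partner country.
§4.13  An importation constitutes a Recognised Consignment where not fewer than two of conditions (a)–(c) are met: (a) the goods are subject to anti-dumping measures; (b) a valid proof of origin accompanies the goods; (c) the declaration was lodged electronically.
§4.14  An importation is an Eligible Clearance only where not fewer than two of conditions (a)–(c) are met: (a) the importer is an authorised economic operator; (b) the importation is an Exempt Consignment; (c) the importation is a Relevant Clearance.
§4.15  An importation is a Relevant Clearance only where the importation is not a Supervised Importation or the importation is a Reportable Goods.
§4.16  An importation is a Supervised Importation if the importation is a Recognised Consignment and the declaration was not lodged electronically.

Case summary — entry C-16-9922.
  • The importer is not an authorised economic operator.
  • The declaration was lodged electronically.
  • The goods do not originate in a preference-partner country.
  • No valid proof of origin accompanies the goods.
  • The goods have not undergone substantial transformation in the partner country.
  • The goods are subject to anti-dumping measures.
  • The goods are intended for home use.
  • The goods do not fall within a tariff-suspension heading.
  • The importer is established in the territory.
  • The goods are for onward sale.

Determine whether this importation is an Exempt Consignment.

§4.9 — Certified Consignment: the goods are for onward sale? yes; the importer is established in the territory? yes; the declaration was lodged electronically? yes — 3 of 3 hold (need ≥2) → satisfied.
§4.11 — Licensed Clearance: [Certified Consignment (§4.9)? yes] AND [the goods are for the importer's own use? no] → not satisfied.
§4.12 — Tier I Importation: [the goods are subject to anti-dumping measures? yes] AND [the goods have undergone substantial transformation in the partner country? no] → not satisfied.
§4.3 — Tier III Declaration: [the goods originate in a preference-partner country? no] OR [the goods fall within a tariff-suspension heading? no] OR [the goods are intended for home use? yes] → satisfied.
§4.6 — Tier V Goods: [Tier I Importation (§4.12)? no] OR [a valid proof of origin accompanies the goods? no] OR [Tier III Declaration (§4.3)? yes] → satisfied.
§4.4 — Essential Declaration: [the goods are intended for home use? yes] OR [the importer is not established in the territory? no] → satisfied.
§4.5 — Senior Goods: [Licensed Clearance (§4.11)? no] OR [not a Tier V Goods (§4.6)? no] OR [Essential Declaration (§4.4)? yes] → satisfied.
§4.1 — Exempt Consignment: [the importer is established in the territory? yes] OR [not a Senior Goods (§4.5)? no] → satisfied.

Yes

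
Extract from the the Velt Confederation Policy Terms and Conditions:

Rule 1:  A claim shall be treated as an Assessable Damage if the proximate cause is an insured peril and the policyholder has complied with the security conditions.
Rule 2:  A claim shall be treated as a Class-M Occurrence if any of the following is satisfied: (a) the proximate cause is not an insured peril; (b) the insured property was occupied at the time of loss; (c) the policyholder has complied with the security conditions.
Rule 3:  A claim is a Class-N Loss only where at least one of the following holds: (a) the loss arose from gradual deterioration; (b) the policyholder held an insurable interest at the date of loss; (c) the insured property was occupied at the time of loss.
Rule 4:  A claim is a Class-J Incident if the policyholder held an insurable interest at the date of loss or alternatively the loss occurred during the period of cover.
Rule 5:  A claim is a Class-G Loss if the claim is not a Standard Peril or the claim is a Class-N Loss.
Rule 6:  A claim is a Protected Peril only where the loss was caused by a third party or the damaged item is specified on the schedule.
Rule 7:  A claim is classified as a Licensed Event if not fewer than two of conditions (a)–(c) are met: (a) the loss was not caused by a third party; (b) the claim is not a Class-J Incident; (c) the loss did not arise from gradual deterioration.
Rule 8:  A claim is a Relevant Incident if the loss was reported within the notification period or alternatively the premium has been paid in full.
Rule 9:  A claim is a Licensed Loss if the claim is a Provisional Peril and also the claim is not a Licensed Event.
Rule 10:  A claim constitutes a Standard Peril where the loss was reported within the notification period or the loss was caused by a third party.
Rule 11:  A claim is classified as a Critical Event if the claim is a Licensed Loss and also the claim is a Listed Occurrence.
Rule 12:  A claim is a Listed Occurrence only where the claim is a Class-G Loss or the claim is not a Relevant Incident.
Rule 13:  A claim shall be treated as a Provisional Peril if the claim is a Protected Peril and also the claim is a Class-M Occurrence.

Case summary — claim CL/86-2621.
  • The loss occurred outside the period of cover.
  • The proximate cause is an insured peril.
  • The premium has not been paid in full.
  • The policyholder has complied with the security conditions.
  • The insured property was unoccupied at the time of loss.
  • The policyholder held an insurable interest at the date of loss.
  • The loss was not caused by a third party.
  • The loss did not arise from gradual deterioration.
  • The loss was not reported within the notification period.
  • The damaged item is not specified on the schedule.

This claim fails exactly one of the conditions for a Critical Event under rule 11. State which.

rule 6 — Protected Peril: [the loss was caused by a third party? no] OR [the damaged item is specified on the schedule? no] → not satisfied.
rule 2 — Class-M Occurrence: [the proximate cause is not an insured peril? no] OR [the insured property was occupied at the time of loss? no] OR [the policyholder has complied with the security conditions? yes] → satisfied.
rule 13 — Provisional Peril: [Protected Peril (rule 6)? no] AND [Class-M Occurrence (rule 2)? yes] → not satisfied.
rule 4 — Class-J Incident: [the policyholder held an insurable interest at the date of loss? yes] OR [the loss occurred during the period of cover? no] → satisfied.
rule 7 — Licensed Event: the loss was not caused by a third party? yes; not a Class-J Incident (rule 4)? no; the loss did not arise from gradual deterioration? yes — 2 of 3 hold (need ≥2) → satisfied.
rule 9 — Licensed Loss: [Provisional Peril (rule 13)? no] AND [not a Licensed Event (rule 7)? no] → not satisfied.
rule 10 — Standard Peril: [the loss was reported within the notification period? no] OR [the loss was caused by a third party? no] → not satisfied.
rule 3 — Class-N Loss: [the loss arose from gradual deterioration? no] OR [the policyholder held an insurable interest at the date of loss? yes] OR [the insured property was occupied at the time of loss? no] → satisfied.
rule 5 — Class-G Loss: [not a Standard Peril (rule 10)? yes] OR [Class-N Loss (rule 3)? yes] → satisfied.
rule 8 — Relevant Incident: [the loss was reported within the notification period? no] OR [the premium has been paid in full? no] → not satisfied.
rule 12 — Listed Occurrence: [Class-G Loss (rule 5)? yes] OR [not a Relevant Incident (rule 8)? yes] → satisfied.
rule 11 — Critical Event: [Licensed Loss (rule 9)? no] AND [Listed Occurrence (rule 12)? yes] → not satisfied.

Licensed Loss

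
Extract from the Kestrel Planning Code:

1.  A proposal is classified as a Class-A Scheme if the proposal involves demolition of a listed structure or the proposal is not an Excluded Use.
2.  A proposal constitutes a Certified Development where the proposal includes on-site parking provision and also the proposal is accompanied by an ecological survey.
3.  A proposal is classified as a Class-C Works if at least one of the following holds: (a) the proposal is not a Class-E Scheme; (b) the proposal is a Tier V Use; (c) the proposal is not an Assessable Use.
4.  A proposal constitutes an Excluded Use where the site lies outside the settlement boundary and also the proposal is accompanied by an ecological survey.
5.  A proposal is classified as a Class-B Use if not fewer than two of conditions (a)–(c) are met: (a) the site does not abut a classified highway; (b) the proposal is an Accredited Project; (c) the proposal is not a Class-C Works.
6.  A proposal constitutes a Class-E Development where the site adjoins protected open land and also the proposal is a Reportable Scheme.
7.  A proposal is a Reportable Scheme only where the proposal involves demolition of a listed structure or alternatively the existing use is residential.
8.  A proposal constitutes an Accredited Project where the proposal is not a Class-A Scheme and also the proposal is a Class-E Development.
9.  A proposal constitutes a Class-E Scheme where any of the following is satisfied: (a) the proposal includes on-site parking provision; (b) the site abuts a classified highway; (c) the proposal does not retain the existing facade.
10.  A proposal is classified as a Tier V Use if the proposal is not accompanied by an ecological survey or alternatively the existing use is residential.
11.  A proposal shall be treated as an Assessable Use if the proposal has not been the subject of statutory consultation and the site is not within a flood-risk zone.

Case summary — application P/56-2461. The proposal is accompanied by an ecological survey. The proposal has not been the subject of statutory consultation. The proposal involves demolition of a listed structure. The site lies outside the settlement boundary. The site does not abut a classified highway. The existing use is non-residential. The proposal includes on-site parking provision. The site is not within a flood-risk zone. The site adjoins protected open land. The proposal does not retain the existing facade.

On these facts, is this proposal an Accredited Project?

paragraph 4 — Excluded Use: [the site lies outside the settlement boundary? yes] AND [the proposal is accompanied by an ecological survey? yes] → satisfied.
paragraph 1 — Class-A Scheme: [the proposal involves demolition of a listed structure? yes] OR [not an Excluded Use (paragraph 4)? no] → satisfied.
paragraph 7 — Reportable Scheme: [the proposal involves demolition of a listed structure? yes] OR [the existing use is residential? no] → satisfied.
paragraph 6 — Class-E Development: [the site adjoins protected open land? yes] AND [Reportable Scheme (paragraph 7)? yes] → satisfied.
paragraph 8 — Accredited Project: [not a Class-A Scheme (paragraph 1)? no] AND [Class-E Development (paragraph 6)? yes] → not satisfied.

No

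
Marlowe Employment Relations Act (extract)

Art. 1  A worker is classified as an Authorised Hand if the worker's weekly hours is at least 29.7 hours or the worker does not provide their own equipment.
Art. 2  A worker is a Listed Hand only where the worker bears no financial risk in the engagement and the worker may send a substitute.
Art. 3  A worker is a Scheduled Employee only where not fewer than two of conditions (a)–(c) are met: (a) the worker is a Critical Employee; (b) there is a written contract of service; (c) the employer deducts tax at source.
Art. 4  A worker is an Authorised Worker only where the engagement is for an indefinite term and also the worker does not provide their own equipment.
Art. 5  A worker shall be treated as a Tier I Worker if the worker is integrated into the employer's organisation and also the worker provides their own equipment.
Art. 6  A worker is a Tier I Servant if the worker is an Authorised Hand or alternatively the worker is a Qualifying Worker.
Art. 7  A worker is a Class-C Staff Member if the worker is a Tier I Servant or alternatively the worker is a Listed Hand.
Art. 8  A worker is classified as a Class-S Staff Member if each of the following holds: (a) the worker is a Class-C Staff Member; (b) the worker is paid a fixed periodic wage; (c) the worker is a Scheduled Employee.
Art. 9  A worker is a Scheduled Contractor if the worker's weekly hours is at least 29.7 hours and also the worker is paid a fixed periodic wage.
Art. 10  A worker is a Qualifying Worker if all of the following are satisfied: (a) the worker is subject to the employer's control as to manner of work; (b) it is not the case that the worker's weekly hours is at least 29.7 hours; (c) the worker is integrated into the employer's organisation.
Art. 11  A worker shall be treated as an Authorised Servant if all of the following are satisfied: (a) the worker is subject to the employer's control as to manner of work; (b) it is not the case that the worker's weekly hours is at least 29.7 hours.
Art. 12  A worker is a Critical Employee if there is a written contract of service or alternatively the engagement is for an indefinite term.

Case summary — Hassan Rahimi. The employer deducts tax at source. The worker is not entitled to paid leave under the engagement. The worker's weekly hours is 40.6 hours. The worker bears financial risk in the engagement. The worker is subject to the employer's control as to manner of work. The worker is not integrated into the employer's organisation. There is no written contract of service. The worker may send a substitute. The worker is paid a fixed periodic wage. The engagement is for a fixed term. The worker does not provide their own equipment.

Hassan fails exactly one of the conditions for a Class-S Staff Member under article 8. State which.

Scheduled Employee

article 1 — Authorised Hand: [worker's weekly hours: 40.6 hours ≥ 29.7 hours? yes] OR [the worker does not provide their own equipment? yes] → satisfied.
article 10 — Qualifying Worker: [the worker is subject to the employer's control as to manner of work? yes] AND [worker's weekly hours: 40.6 hours ≥ 29.7 hours? yes, so negated condition no] AND [the worker is integrated into the employer's organisation? no] → not satisfied.
article 6 — Tier I Servant: [Authorised Hand (article 1)? yes] OR [Qualifying Worker (article 10)? no] → satisfied.
article 2 — Listed Hand: [the worker bears no financial risk in the engagement? no] AND [the worker may send a substitute? yes] → not satisfied.
article 7 — Class-C Staff Member: [Tier I Servant (article 6)? yes] OR [Listed Hand (article 2)? no] → satisfied.
article 12 — Critical Employee: [there is a written contract of service? no] OR [the engagement is for an indefinite term? no] → not satisfied.
article 3 — Scheduled Employee: Critical Employee (article 12)? no; there is a written contract of service? no; the employer deducts tax at source? yes — 1 of 3 hold (need ≥2) → not satisfied.
article 8 — Class-S Staff Member: [Class-C Staff Member (article 7)? yes] AND [the worker is paid a fixed periodic wage? yes] AND [Scheduled Employee (article 3)? no] → not satisfied.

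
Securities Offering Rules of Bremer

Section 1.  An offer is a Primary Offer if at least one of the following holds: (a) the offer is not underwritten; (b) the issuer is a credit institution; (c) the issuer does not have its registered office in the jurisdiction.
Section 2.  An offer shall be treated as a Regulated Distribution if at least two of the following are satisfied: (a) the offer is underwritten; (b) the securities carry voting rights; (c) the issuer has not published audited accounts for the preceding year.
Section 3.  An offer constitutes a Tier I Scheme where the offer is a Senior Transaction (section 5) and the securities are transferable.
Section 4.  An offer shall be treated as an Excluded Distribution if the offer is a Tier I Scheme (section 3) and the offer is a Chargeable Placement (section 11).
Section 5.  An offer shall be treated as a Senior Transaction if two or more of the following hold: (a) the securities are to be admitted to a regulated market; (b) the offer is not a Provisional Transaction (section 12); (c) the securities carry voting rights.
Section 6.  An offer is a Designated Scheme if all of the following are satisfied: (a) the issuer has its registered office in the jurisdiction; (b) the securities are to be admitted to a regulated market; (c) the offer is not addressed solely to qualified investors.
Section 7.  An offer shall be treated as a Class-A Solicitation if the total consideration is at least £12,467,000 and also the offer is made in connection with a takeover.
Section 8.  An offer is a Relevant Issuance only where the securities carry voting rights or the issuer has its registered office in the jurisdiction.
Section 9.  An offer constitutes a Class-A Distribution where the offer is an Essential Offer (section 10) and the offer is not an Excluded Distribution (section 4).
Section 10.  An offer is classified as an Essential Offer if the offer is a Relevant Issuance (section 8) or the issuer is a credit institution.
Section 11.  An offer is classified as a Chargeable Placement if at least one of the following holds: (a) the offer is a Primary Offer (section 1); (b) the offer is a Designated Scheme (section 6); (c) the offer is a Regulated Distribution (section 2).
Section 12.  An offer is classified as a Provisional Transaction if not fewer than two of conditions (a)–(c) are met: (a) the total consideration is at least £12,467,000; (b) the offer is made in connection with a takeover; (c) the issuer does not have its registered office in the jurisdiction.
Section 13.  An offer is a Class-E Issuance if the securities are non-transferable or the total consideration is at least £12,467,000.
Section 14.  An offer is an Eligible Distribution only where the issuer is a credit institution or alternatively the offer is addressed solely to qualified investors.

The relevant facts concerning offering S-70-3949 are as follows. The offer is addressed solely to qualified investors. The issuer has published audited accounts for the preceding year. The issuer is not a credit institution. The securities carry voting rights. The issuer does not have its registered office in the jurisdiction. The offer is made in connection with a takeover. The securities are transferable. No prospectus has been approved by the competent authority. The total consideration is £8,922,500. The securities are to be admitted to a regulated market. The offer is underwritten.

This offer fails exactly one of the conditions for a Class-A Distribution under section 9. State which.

Excluded Distribution

section 8 — Relevant Issuance: [the securities carry voting rights? yes] OR [the issuer has its registered office in the jurisdiction? no] → satisfied.
section 10 — Essential Offer: [Relevant Issuance (section 8)? yes] OR [the issuer is a credit institution? no] → satisfied.
section 12 — Provisional Transaction: total consideration: £8,922,500 ≥ £12,467,000? no; the offer is made in connection with a takeover? yes; the issuer does not have its registered office in the jurisdiction? yes — 2 of 3 hold (need ≥2) → satisfied.
section 5 — Senior Transaction: the securities are to be admitted to a regulated market? yes; not a Provisional Transaction (section 12)? no; the securities carry voting rights? yes — 2 of 3 hold (need ≥2) → satisfied.
section 3 — Tier I Scheme: [Senior Transaction (section 5)? yes] AND [the securities are transferable? yes] → satisfied.
section 1 — Primary Offer: [the offer is not underwritten? no] OR [the issuer is a credit institution? no] OR [the issuer does not have its registered office in the jurisdiction? yes] → satisfied.
section 6 — Designated Scheme: [the issuer has its registered office in the jurisdiction? no] AND [the securities are to be admitted to a regulated market? yes] AND [the offer is not addressed solely to qualified investors? no] → not satisfied.
section 2 — Regulated Distribution: the offer is underwritten? yes; the securities carry voting rights? yes; the issuer has not published audited accounts for the preceding year? no — 2 of 3 hold (need ≥2) → satisfied.
section 11 — Chargeable Placement: [Primary Offer (section 1)? yes] OR [Designated Scheme (section 6)? no] OR [Regulated Distribution (section 2)? yes] → satisfied.
section 4 — Excluded Distribution: [Tier I Scheme (section 3)? yes] AND [Chargeable Placement (section 11)? yes] → satisfied.
section 9 — Class-A Distribution: [Essential Offer (section 10)? yes] AND [not an Excluded Distribution (section 4)? no] → not satisfied.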